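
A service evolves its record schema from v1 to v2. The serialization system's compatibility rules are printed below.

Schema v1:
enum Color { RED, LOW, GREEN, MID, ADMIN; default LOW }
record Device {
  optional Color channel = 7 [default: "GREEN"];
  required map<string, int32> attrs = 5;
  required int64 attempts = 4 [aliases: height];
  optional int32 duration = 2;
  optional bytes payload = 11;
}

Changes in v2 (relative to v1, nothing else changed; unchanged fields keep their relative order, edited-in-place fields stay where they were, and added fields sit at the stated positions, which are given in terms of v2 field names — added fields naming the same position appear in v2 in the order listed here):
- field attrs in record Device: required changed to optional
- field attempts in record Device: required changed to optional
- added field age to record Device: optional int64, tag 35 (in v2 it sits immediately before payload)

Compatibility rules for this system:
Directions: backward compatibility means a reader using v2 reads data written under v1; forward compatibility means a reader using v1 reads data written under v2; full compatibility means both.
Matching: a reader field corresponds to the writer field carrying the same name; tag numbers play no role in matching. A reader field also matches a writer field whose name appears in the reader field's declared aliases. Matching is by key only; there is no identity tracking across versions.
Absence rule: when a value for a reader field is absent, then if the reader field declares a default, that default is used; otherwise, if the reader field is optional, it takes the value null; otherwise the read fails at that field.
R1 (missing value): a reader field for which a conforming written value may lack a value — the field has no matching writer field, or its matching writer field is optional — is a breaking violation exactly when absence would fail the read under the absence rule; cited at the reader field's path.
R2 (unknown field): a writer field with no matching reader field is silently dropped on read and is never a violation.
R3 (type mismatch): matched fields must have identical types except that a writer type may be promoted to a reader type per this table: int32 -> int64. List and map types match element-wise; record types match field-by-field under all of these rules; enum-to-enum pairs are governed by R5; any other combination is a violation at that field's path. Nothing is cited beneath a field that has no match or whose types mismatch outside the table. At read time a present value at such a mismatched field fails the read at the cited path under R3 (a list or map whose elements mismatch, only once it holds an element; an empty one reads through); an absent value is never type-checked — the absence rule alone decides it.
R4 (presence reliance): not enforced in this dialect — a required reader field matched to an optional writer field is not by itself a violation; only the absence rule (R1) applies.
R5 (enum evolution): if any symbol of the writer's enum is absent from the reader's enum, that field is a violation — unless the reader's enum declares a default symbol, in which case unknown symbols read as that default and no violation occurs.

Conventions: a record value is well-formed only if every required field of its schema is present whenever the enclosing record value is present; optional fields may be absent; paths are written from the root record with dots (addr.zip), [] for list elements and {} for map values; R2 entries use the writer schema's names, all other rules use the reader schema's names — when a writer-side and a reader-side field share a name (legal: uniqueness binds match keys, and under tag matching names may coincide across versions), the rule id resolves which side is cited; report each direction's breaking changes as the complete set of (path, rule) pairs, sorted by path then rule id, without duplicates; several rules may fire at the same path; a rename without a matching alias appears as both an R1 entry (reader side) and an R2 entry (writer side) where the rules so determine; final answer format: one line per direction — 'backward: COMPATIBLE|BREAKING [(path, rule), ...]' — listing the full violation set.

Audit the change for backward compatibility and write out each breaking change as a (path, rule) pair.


backward: COMPATIBLE []

each type pair in Device: writer, then reader
checking backward for Device: reader v2 against writer v1:
  channel: Color -> Color, writer optional; from channel
  attrs: map<string, int32> -> map<string, int32>, writer required; from attrs
  attempts: int64 -> int64, writer required; from attempts
  duration: int32 -> int32, writer optional; from duration
  age: no writer-side match
  payload: bytes -> bytes, writer optional; from payload
  => backward: COMPATIBLE
the rest of the Device diff is inert for this question:
  field attrs in record Device: required changed to optional -> its effect on Device is confined to the forward direction, not asked
  field attempts in record Device: required changed to optional -> its effect on Device is confined to the forward direction, not asked
  added field age to record Device: optional int64, tag 35 (in v2 it sits immediately before payload) -> no rule fires on it in Device's dialect; the asked verdict holds


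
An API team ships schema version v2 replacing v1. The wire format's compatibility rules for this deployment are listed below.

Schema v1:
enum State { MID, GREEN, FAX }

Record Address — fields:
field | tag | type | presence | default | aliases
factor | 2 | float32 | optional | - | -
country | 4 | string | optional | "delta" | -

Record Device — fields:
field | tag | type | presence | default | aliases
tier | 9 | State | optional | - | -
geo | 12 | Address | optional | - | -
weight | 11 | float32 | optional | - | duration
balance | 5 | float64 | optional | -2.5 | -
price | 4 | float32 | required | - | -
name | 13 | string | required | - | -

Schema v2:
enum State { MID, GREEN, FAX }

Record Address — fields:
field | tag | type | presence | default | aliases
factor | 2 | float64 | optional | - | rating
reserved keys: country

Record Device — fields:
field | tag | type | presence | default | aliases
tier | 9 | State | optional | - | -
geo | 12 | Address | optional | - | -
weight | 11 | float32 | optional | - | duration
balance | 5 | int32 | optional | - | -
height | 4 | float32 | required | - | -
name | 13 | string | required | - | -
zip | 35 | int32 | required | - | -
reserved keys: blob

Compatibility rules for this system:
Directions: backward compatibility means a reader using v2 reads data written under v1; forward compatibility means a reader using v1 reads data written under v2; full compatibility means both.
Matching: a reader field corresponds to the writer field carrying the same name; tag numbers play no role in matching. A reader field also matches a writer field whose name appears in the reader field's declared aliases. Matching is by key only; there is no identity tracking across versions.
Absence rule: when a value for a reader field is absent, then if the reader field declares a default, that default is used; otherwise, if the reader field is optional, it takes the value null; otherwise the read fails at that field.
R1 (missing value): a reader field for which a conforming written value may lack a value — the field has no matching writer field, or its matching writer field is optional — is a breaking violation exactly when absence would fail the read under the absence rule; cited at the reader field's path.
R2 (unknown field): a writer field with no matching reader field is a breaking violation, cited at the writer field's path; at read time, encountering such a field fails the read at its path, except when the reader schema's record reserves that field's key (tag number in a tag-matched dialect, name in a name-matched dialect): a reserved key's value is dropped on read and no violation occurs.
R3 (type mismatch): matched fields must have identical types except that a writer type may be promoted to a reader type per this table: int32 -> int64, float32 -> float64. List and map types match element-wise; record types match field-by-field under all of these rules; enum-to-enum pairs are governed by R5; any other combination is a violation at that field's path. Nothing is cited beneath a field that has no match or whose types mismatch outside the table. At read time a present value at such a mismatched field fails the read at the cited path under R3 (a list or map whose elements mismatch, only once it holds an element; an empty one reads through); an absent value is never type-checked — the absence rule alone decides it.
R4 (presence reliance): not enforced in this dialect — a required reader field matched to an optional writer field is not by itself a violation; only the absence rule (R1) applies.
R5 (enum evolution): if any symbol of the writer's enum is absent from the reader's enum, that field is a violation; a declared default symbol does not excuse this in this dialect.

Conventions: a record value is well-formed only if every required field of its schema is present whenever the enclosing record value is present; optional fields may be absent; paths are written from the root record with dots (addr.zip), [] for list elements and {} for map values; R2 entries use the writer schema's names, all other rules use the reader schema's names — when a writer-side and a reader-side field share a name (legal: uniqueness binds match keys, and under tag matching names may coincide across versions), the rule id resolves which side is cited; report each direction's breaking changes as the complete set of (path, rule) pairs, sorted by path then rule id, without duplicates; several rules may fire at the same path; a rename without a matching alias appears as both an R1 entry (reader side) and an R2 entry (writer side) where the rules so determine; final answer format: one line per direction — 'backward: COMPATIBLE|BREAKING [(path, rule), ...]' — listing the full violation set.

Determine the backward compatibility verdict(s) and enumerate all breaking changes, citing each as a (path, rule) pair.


arrows below run writer -> reader for Device
backward on Device — v2 reading data written by v1:
  tier: paired with writer tier (State -> State; writer optional)
  geo: paired with writer geo (Address -> Address; writer optional)
  weight: paired with writer weight (float32 -> float32; writer optional)
  balance: paired with writer balance (float64 -> int32; writer optional)
  no writer field matches reader height
  name: paired with writer name (string -> string; writer required)
  no writer field matches reader zip
  price (writer side), unknown to reader
  geo.factor: paired with writer geo.factor (float32 -> float64; writer optional)
  geo.country (writer side), unknown to reader
  rule R3 violated at balance
  rule R1 violated at height
  rule R2 violated at price
  rule R1 violated at zip
  => backward verdict for Device: BREAKING, 4 violation(s)
the other Device changes do not affect what is asked:
  field factor in record Address: type float32 changed to float64 -> its effect on Device is confined to the forward direction, not asked
  removed field country from record Address (its key "country" joins the reserved list) -> no rule fires on it in Device's dialect; the asked verdict holds

backward: BREAKING [(balance, R3), (height, R1), (price, R2), (zip, R1)]


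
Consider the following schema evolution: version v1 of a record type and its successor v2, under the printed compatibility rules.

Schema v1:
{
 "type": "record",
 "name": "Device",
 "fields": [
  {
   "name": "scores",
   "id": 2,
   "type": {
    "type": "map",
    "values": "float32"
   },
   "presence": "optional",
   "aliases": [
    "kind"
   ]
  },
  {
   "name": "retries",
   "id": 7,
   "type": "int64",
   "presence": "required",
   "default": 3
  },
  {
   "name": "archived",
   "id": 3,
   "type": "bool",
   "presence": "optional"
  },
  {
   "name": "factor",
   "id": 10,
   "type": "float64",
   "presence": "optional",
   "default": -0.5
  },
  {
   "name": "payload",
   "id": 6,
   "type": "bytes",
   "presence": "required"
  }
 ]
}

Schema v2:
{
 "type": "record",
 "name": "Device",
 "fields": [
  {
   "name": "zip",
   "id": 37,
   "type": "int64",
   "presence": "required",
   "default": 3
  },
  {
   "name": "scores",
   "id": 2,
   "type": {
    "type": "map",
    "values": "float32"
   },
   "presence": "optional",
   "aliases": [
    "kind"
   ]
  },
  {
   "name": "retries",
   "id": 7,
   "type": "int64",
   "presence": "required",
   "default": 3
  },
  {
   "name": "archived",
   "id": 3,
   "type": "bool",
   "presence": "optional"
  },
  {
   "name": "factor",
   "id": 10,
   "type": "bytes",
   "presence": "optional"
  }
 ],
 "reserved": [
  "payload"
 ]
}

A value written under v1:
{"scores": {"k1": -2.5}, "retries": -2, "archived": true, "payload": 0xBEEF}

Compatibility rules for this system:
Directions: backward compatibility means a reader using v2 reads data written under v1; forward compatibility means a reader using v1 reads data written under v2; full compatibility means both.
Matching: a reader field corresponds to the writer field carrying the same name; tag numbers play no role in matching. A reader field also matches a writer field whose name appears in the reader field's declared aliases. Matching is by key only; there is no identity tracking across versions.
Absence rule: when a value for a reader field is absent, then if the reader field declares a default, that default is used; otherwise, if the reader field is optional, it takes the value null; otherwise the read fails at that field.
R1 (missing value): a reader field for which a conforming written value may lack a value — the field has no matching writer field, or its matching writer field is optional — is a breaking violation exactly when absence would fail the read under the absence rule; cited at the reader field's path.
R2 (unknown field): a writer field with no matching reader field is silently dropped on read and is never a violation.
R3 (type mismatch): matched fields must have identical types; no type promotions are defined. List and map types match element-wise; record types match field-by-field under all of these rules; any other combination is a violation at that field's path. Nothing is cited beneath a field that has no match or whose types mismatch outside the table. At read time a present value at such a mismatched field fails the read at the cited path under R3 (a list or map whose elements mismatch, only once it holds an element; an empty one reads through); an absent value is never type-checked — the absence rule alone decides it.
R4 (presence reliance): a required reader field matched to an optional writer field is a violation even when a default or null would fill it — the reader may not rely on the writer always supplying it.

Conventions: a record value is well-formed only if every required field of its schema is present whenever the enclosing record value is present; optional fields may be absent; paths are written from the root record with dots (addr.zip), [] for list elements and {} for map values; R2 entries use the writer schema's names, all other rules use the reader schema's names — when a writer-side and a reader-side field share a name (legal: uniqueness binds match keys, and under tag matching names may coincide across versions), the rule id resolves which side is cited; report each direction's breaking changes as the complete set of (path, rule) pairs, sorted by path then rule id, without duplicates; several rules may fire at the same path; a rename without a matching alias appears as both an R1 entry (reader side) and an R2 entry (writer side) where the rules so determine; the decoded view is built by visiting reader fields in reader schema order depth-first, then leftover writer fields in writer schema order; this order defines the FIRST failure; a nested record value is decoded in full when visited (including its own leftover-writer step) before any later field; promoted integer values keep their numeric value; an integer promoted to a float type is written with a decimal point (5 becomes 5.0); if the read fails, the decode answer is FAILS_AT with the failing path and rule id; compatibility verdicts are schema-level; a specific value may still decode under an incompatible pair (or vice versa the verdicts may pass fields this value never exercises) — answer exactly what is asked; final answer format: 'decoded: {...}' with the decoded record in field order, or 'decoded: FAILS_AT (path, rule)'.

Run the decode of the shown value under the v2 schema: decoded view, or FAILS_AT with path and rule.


arrows below run writer -> reader for Device
migrating the Device value to v2:
  zip := 3 (no value, default fills)
  scores := {"k1": -2.5}
  retries := -2
  archived := true
  factor := null (not supplied -> null)
  writer payload: unmatched, discarded
  => decoded: {"zip": 3, "scores": {"k1": -2.5}, "retries": -2, "archived": true, "factor": null}

decoded: {"zip": 3, "scores": {"k1": -2.5}, "retries": -2, "archived": true, "factor": null}


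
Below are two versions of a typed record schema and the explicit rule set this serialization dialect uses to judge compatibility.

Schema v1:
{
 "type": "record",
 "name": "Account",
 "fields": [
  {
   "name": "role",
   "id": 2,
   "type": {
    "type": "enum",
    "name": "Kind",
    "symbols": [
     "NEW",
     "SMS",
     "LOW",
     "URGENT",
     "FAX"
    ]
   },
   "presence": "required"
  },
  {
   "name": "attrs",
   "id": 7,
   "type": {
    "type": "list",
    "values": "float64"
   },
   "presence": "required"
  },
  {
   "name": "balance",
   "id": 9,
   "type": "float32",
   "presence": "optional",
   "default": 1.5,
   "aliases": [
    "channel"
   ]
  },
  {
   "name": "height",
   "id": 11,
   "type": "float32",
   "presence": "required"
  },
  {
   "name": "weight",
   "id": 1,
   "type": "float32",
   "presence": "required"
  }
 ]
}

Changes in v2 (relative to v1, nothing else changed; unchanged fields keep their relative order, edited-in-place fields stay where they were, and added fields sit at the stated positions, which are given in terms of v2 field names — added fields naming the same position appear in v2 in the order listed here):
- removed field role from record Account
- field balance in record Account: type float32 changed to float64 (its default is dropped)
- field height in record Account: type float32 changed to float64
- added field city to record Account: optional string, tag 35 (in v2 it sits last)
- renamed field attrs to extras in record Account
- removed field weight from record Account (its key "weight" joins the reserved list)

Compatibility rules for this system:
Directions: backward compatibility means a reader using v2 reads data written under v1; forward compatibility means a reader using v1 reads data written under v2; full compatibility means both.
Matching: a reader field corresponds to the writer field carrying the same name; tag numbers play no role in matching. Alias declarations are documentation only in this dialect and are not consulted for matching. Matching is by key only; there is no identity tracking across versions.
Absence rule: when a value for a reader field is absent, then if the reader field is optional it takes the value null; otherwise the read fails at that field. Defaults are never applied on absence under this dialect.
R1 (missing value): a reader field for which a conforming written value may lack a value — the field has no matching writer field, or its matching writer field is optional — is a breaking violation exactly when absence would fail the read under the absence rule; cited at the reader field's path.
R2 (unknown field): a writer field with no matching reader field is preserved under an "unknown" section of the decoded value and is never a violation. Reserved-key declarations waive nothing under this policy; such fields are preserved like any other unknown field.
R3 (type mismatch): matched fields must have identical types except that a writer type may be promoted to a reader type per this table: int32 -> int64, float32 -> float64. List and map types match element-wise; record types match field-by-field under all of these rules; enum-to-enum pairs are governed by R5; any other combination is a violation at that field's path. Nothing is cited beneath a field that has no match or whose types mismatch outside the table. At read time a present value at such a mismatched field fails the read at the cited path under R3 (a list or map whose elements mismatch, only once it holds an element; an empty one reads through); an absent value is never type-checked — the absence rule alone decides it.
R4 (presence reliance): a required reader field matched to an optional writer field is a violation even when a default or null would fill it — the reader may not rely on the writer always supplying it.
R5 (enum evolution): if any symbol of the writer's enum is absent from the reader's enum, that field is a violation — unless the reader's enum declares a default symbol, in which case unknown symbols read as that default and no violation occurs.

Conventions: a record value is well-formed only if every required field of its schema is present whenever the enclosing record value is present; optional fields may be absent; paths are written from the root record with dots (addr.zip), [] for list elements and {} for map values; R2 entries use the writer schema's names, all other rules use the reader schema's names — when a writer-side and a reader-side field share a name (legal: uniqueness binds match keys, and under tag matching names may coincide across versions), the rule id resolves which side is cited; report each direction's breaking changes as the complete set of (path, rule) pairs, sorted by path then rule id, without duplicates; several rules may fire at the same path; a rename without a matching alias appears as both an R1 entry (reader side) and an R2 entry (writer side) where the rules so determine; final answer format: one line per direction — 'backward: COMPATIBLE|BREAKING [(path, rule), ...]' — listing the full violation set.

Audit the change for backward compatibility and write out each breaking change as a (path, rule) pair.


arrows below run writer -> reader for Account
backward pass over Account, reader schema v2, writer schema v1:
  extras: no writer-side match
  balance: float32 -> float64, writer optional; from balance
  height: float32 -> float64, writer required; from height
  city: no writer-side match
  leftover writer field: role
  leftover writer field: attrs
  leftover writer field: weight
  R1 fires at extras
  => backward verdict for Account: BREAKING, 1 violation(s)
the rest of the Account diff is inert for this question:
  removed field role from record Account -> its effect on Account is confined to the forward direction, not asked
  field balance in record Account: type float32 changed to float64 (its default is dropped) -> its effect on Account is confined to the forward direction, not asked
  field height in record Account: type float32 changed to float64 -> its effect on Account is confined to the forward direction, not asked
  added field city to record Account: optional string, tag 35 (in v2 it sits last) -> inert for the asked Account verdict: nothing fires
  removed field weight from record Account (its key "weight" joins the reserved list) -> its effect on Account is confined to the forward direction, not asked

backward: BREAKING [(extras, R1)]


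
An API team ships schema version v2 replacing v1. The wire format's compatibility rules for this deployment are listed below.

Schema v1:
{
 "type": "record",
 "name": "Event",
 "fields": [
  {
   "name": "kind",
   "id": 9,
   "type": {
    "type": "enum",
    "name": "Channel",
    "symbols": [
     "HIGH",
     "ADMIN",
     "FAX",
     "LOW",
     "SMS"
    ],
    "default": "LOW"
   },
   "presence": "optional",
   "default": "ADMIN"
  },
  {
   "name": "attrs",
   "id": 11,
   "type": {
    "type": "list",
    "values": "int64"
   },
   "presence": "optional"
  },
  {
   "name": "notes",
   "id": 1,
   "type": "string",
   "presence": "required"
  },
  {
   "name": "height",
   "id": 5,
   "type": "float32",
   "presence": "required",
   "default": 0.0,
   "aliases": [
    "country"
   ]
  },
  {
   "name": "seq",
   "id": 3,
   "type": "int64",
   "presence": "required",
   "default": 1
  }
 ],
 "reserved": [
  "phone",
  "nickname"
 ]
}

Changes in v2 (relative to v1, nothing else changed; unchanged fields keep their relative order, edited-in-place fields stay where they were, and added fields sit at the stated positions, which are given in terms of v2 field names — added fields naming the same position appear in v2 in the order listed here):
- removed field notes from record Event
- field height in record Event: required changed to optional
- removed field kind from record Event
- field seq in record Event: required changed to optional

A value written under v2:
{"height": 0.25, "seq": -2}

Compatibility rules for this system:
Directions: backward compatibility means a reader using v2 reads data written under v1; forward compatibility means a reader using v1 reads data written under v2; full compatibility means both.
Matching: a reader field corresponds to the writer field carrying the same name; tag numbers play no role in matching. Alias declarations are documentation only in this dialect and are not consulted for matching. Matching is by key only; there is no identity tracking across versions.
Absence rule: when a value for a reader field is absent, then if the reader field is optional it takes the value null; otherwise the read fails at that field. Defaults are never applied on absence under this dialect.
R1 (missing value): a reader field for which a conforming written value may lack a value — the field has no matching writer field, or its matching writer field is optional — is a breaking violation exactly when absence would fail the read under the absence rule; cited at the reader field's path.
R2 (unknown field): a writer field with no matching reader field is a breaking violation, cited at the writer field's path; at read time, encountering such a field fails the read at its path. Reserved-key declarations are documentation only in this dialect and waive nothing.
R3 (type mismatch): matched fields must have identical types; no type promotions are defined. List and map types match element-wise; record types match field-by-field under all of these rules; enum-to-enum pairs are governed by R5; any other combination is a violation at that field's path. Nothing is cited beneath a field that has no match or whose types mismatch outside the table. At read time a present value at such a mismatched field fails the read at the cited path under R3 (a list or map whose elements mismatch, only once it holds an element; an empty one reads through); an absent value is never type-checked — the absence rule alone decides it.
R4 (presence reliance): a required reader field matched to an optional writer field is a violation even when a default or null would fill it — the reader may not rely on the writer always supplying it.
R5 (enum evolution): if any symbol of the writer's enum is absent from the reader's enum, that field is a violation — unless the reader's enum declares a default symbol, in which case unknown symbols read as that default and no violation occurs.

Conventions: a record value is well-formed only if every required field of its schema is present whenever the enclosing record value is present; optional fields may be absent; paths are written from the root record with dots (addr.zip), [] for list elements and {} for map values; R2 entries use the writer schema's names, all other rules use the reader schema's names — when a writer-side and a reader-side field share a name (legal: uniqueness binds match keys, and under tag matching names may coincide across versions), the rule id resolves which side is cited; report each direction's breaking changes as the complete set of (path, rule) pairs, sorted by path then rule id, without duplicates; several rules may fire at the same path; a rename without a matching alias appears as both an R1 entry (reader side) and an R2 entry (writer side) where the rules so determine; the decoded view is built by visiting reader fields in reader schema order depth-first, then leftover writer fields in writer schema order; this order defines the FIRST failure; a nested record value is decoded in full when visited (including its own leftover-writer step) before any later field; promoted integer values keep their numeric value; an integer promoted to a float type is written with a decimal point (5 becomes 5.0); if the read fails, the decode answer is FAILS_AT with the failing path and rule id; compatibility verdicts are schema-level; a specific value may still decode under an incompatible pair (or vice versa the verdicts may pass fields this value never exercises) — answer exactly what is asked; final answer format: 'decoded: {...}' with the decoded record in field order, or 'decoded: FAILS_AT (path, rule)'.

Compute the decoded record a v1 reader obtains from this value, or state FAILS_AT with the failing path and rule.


decoded: FAILS_AT (notes, R1)

in Event below, arrows point writer -> reader
migrating the Event value to v1:
  kind := null (absent, optional -> null)
  attrs := null (absent, optional -> null)
  read fails at notes under R1 (no fill)
  => FAILS_AT (notes, R1)
ruling out the remaining Event differences:
  field height in record Event: required changed to optional -> a verdict-level change on Event — the shown value reads the same
  removed field kind from record Event -> a verdict-level change on Event — the shown value reads the same
  field seq in record Event: required changed to optional -> a verdict-level change on Event — the shown value reads the same


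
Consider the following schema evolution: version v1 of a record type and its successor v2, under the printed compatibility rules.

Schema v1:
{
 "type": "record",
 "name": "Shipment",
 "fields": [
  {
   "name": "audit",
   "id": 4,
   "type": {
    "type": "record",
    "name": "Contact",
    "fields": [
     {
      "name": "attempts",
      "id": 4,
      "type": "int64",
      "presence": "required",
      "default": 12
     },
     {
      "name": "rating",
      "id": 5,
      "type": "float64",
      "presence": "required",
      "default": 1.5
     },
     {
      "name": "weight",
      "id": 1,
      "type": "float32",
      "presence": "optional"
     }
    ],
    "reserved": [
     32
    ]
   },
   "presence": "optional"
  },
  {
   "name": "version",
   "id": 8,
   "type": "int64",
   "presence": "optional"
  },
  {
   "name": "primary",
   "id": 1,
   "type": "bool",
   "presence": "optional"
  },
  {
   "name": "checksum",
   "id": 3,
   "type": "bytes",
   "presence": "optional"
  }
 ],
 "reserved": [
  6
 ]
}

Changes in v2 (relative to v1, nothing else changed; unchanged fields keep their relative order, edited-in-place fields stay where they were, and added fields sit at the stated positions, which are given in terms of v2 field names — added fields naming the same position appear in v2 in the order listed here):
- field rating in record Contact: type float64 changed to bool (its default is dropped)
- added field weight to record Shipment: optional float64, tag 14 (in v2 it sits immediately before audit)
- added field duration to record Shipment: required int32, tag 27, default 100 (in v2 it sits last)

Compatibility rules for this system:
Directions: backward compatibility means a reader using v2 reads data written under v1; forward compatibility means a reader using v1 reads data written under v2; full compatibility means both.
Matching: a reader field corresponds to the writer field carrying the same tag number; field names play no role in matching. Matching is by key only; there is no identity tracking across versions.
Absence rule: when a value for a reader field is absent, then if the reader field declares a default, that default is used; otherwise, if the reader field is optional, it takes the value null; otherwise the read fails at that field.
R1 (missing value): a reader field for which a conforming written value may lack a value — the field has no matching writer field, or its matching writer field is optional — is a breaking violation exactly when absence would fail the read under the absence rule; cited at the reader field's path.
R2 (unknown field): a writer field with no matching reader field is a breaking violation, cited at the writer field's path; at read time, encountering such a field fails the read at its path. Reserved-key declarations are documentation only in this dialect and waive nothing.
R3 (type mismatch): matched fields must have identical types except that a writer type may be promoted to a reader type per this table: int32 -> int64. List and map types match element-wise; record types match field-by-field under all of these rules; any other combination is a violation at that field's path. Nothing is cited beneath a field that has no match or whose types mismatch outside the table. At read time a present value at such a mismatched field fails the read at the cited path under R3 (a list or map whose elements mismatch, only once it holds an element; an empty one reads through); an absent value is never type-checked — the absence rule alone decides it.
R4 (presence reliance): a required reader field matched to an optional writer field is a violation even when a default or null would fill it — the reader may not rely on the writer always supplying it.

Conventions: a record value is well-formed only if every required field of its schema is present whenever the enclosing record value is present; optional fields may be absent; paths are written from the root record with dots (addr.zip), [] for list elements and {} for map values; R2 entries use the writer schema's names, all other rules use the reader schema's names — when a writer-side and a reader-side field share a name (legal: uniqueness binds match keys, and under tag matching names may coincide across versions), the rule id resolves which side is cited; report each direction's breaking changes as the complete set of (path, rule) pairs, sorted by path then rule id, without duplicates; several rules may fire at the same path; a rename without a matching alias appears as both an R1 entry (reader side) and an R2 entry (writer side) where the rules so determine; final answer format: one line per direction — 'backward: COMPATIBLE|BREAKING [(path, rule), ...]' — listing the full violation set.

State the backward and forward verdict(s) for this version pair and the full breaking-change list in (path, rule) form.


backward: BREAKING [(audit.rating, R3)]; forward: BREAKING [(audit.rating, R3), (duration, R2), (weight, R2)]

in Shipment below, arrows point writer -> reader
backward pass over Shipment, reader schema v2, writer schema v1:
  no writer field matches reader weight
  audit: paired with writer audit (Contact -> Contact; writer optional)
  version: paired with writer version (int64 -> int64; writer optional)
  primary: paired with writer primary (bool -> bool; writer optional)
  checksum: paired with writer checksum (bytes -> bytes; writer optional)
  no writer field matches reader duration
  audit.attempts: paired with writer audit.attempts (int64 -> int64; writer required)
  audit.rating: paired with writer audit.rating (float64 -> bool; writer required)
  audit.weight: paired with writer audit.weight (float32 -> float32; writer optional)
  breaking: (audit.rating, R3)
  => backward verdict for Shipment: BREAKING, 1 violation(s)
forward pass over Shipment, reader schema v1, writer schema v2:
  audit: paired with writer audit (Contact -> Contact; writer optional)
  version: paired with writer version (int64 -> int64; writer optional)
  primary: paired with writer primary (bool -> bool; writer optional)
  checksum: paired with writer checksum (bytes -> bytes; writer optional)
  writer field weight has no reader counterpart
  writer field duration has no reader counterpart
  audit.attempts: paired with writer audit.attempts (int64 -> int64; writer required)
  audit.rating: paired with writer audit.rating (bool -> float64; writer required)
  audit.weight: paired with writer audit.weight (float32 -> float32; writer optional)
  breaking: (audit.rating, R3)
  breaking: (duration, R2)
  breaking: (weight, R2)
  => forward verdict for Shipment: BREAKING, 3 violation(s)


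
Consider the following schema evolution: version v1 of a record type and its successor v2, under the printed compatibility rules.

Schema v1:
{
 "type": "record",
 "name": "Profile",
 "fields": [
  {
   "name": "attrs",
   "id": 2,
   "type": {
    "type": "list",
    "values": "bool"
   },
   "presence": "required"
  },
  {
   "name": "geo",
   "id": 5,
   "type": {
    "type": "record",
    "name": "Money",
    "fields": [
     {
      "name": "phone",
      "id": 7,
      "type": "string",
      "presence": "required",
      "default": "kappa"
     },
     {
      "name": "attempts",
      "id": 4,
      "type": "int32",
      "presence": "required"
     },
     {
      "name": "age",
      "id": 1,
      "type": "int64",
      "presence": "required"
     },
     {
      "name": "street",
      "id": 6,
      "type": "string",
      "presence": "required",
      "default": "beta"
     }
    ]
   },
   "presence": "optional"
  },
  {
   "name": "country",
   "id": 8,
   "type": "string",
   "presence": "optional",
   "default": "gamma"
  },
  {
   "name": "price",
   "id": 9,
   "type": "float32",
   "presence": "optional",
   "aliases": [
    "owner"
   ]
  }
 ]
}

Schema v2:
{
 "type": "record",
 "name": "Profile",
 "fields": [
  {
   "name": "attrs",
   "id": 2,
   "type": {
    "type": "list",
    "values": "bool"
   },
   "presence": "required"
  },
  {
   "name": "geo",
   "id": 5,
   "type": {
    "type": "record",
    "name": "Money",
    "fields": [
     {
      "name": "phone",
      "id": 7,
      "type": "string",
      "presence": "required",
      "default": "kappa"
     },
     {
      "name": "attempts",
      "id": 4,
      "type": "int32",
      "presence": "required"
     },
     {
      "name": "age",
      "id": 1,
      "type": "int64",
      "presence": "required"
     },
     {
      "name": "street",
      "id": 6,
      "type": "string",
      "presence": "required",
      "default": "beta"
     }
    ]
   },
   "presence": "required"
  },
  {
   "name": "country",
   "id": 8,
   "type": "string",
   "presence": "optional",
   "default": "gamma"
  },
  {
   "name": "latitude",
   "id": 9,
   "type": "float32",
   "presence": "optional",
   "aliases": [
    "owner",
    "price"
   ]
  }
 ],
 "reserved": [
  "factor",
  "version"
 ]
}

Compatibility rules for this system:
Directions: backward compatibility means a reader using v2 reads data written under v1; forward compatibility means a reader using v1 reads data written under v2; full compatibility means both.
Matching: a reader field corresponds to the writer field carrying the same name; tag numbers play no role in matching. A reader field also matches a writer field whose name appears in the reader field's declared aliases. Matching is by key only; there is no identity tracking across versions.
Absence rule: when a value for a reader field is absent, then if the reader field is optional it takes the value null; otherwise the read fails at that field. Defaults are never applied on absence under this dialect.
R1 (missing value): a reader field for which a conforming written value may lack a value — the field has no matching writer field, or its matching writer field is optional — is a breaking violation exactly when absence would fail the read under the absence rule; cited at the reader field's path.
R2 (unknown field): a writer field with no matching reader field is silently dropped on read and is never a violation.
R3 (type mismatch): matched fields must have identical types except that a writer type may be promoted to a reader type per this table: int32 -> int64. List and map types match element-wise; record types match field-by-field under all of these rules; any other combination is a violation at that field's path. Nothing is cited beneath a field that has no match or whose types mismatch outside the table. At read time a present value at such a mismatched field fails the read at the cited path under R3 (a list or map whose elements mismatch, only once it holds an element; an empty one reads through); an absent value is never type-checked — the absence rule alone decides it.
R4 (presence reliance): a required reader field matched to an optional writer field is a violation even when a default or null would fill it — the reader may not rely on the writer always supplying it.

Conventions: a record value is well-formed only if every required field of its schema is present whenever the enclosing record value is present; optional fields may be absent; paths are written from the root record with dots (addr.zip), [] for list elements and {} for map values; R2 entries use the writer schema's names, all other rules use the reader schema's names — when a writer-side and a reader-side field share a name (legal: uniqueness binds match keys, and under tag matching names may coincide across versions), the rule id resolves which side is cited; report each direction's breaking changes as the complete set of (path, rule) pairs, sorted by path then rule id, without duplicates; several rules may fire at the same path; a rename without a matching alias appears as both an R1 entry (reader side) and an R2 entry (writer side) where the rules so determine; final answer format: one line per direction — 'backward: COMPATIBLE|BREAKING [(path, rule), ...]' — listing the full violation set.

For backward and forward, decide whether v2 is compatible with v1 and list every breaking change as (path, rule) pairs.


backward: BREAKING [(geo, R1), (geo, R4)]; forward: COMPATIBLE []

the writer's type comes first in each Profile pair
checking backward for Profile: reader v2 against writer v1:
  writer required, list<bool> -> list<bool>: reader attrs maps from writer attrs
  writer optional, Money -> Money: reader geo maps from writer geo
  writer optional, string -> string: reader country maps from writer country
  writer optional, float32 -> float32: reader latitude maps from writer price
  writer required, string -> string: reader geo.phone maps from writer geo.phone
  writer required, int32 -> int32: reader geo.attempts maps from writer geo.attempts
  writer required, int64 -> int64: reader geo.age maps from writer geo.age
  writer required, string -> string: reader geo.street maps from writer geo.street
  R1 fires at geo
  R4 fires at geo
  => backward: BREAKING (2)
checking forward for Profile: reader v1 against writer v2:
  writer required, list<bool> -> list<bool>: reader attrs maps from writer attrs
  writer required, Money -> Money: reader geo maps from writer geo
  writer optional, string -> string: reader country maps from writer country
  no writer field matches reader price
  leftover writer field: latitude
  writer required, string -> string: reader geo.phone maps from writer geo.phone
  writer required, int32 -> int32: reader geo.attempts maps from writer geo.attempts
  writer required, int64 -> int64: reader geo.age maps from writer geo.age
  writer required, string -> string: reader geo.street maps from writer geo.street
  => forward verdict for Profile: COMPATIBLE, no violations
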